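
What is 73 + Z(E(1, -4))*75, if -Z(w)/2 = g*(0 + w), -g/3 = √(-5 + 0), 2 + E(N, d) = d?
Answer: 73 - 2700*I*√5 ≈ 73.0 - 6037.4*I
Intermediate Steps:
E(N, d) = -2 + d
g = -3*I*√5 (g = -3*√(-5 + 0) = -3*I*√5 ≈ -6.7082*I)
Z(w) = 6*I*w*√5 (Z(w) = -2*(-3*I*√5)*(0 + w) = -2*(-3*I*√5)*w = -(-6)*I*w*√5 = 6*I*w*√5)
73 + Z(E(1, -4))*75 = 73 + (6*I*(-2 - 4)*√5)*75 = 73 + (6*I*(-6)*√5)*75 = 73 - 36*I*√5*75 = 73 - 2700*I*√5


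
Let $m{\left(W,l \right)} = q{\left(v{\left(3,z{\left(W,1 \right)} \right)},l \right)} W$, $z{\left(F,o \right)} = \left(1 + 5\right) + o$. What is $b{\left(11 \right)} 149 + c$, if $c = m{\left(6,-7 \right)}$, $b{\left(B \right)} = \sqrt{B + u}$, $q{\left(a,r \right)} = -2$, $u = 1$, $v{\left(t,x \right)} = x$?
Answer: $-12 + 298 \sqrt{3} \approx 504.15$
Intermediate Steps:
$z{\left(F,o \right)} = 6 + o$
$b{\left(B \right)} = \sqrt{1 + B}$ ($b{\left(B \right)} = \sqrt{B + 1} = \sqrt{1 + B}$)
$m{\left(W,l \right)} = - 2 W$
$c = -12$ ($c = \left(-2\right) 6 = -12$)
$b{\left(11 \right)} 149 + c = \sqrt{1 + 11} \cdot 149 - 12 = \sqrt{12} \cdot 149 - 12 = 2 \sqrt{3} \cdot 149 - 12 = 298 \sqrt{3} - 12 = -12 + 298 \sqrt{3}$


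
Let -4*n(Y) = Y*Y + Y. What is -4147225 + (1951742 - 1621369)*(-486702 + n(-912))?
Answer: -229418462155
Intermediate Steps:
n(Y) = -Y/4 - Y²/4 (n(Y) = -(Y*Y + Y)/4 = -(Y² + Y)/4 = -(Y + Y²)/4 = -Y/4 - Y²/4)
-4147225 + (1951742 - 1621369)*(-486702 + n(-912)) = -4147225 + (1951742 - 1621369)*(-486702 - ¼*(-912)*(1 - 912)) = -4147225 + 330373*(-486702 - ¼*(-912)*(-911)) = -4147225 + 330373*(-486702 - 207708) = -4147225 + 330373*(-694410) = -4147225 - 229414314930 = -229418462155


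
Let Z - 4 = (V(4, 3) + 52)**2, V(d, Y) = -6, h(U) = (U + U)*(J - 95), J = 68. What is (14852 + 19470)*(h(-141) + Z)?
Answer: 334090348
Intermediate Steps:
h(U) = -54*U (h(U) = (U + U)*(68 - 95) = (2*U)*(-27) = -54*U)
Z = 2120 (Z = 4 + (-6 + 52)**2 = 4 + 46**2 = 4 + 2116 = 2120)
(14852 + 19470)*(h(-141) + Z) = (14852 + 19470)*(-54*(-141) + 2120) = 34322*(7614 + 2120) = 34322*9734 = 334090348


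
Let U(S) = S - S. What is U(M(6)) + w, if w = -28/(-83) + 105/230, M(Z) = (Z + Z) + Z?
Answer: 3031/3818 ≈ 0.79387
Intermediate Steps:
M(Z) = 3*Z (M(Z) = 2*Z + Z = 3*Z)
U(S) = 0
w = 3031/3818 (w = -28*(-1/83) + 105*(1/230) = 28/83 + 21/46 = 3031/3818 ≈ 0.79387)
U(M(6)) + w = 0 + 3031/3818 = 3031/3818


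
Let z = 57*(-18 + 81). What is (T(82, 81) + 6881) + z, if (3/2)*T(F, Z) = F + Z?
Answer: 31742/3 ≈ 10581.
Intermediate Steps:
T(F, Z) = 2*F/3 + 2*Z/3 (T(F, Z) = 2*(F + Z)/3 = 2*F/3 + 2*Z/3)
z = 3591 (z = 57*63 = 3591)
(T(82, 81) + 6881) + z = (((⅔)*82 + (⅔)*81) + 6881) + 3591 = ((164/3 + 54) + 6881) + 3591 = (326/3 + 6881) + 3591 = 20969/3 + 3591 = 31742/3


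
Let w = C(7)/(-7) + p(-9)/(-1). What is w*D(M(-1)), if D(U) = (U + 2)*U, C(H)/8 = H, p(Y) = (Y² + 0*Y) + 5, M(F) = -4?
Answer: -752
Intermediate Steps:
p(Y) = 5 + Y² (p(Y) = (Y² + 0) + 5 = Y² + 5 = 5 + Y²)
C(H) = 8*H
D(U) = U*(2 + U) (D(U) = (2 + U)*U = U*(2 + U))
w = -94 (w = (8*7)/(-7) + (5 + (-9)²)/(-1) = 56*(-⅐) + (5 + 81)*(-1) = -8 + 86*(-1) = -8 - 86 = -94)
w*D(M(-1)) = -(-376)*(2 - 4) = -(-376)*(-2) = -94*8 = -752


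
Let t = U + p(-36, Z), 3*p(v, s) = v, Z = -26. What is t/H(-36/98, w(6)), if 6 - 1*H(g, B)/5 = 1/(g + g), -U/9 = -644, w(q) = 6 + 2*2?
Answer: 208224/1325 ≈ 157.15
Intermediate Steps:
w(q) = 10 (w(q) = 6 + 4 = 10)
p(v, s) = v/3
U = 5796 (U = -9*(-644) = 5796)
H(g, B) = 30 - 5/(2*g) (H(g, B) = 30 - 5/(g + g) = 30 - 5*1/(2*g) = 30 - 5/(2*g))
t = 5784 (t = 5796 + (⅓)*(-36) = 5796 - 12 = 5784)
t/H(-36/98, w(6)) = 5784/(30 - 5/(2*((-36/98)))) = 5784/(30 - 5/(2*((-36*1/98)))) = 5784/(30 - 5/(2*(-18/49))) = 5784/(30 - 5/2*(-49/18)) = 5784/(30 + 245/36) = 5784/(1325/36) = 5784*(36/1325) = 208224/1325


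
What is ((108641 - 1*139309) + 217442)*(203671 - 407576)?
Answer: -38084152470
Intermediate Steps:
((108641 - 1*139309) + 217442)*(203671 - 407576) = ((108641 - 139309) + 217442)*(-203905) = (-30668 + 217442)*(-203905) = 186774*(-203905) = -38084152470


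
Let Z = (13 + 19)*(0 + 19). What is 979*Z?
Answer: 595232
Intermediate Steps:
Z = 608 (Z = 32*19 = 608)
979*Z = 979*608 = 595232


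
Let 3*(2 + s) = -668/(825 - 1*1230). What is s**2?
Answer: 3104644/1476225 ≈ 2.1031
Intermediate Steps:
s = -1762/1215 (s = -2 + (-668/(825 - 1*1230))/3 = -2 + (-668/(825 - 1230))/3 = -2 + (-668/(-405))/3 = -2 + (-668*(-1/405))/3 = -2 + (1/3)*(668/405) = -2 + 668/1215 = -1762/1215 ≈ -1.4502)
s**2 = (-1762/1215)**2 = 3104644/1476225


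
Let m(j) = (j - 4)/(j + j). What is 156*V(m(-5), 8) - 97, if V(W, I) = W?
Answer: 217/5 ≈ 43.400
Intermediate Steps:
m(j) = (-4 + j)/(2*j) (m(j) = (-4 + j)/((2*j)) = (-4 + j)*(1/(2*j)) = (-4 + j)/(2*j))
156*V(m(-5), 8) - 97 = 156*((½)*(-4 - 5)/(-5)) - 97 = 156*((½)*(-⅕)*(-9)) - 97 = 156*(9/10) - 97 = 702/5 - 97 = 217/5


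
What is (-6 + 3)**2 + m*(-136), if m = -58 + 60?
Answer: -263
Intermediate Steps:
m = 2
(-6 + 3)**2 + m*(-136) = (-6 + 3)**2 + 2*(-136) = (-3)**2 - 272 = 9 - 272 = -263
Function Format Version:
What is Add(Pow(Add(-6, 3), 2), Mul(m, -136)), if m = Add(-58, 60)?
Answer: -263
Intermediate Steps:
m = 2
Add(Pow(Add(-6, 3), 2), Mul(m, -136)) = Add(Pow(Add(-6, 3), 2), Mul(2, -136)) = Add(Pow(-3, 2), -272) = Add(9, -272) = -263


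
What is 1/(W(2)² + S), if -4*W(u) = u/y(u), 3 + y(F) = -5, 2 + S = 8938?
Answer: 256/2287617 ≈ 0.00011191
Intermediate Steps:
S = 8936 (S = -2 + 8938 = 8936)
y(F) = -8 (y(F) = -3 - 5 = -8)
W(u) = u/32 (W(u) = -u/(4*(-8)) = -u*(-1)/(4*8) = -(-1)*u/32 = u/32)
1/(W(2)² + S) = 1/(((1/32)*2)² + 8936) = 1/((1/16)² + 8936) = 1/(1/256 + 8936) = 1/(2287617/256) = 256/2287617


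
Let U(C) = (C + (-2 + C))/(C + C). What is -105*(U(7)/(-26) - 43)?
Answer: 58740/13 ≈ 4518.5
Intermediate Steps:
U(C) = (-2 + 2*C)/(2*C) (U(C) = (-2 + 2*C)/((2*C)) = (-2 + 2*C)*(1/(2*C)) = (-2 + 2*C)/(2*C))
-105*(U(7)/(-26) - 43) = -105*(((-1 + 7)/7)/(-26) - 43) = -105*(((⅐)*6)*(-1/26) - 43) = -105*((6/7)*(-1/26) - 43) = -105*(-3/91 - 43) = -105*(-3916/91) = 58740/13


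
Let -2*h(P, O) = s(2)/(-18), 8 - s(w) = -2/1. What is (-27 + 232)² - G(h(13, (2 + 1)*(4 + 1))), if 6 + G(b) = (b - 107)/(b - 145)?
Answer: 109488834/2605 ≈ 42030.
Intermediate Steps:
s(w) = 10 (s(w) = 8 - (-2)/1 = 8 - (-2) = 8 - 1*(-2) = 8 + 2 = 10)
h(P, O) = 5/18 (h(P, O) = -5/(-18) = -5*(-1)/18 = -½*(-5/9) = 5/18)
G(b) = -6 + (-107 + b)/(-145 + b) (G(b) = -6 + (b - 107)/(b - 145) = -6 + (-107 + b)/(-145 + b))
(-27 + 232)² - G(h(13, (2 + 1)*(4 + 1))) = (-27 + 232)² - (763 - 5*5/18)/(-145 + 5/18) = 205² - (763 - 25/18)/(-2605/18) = 42025 - (-18)*13709/(2605*18) = 42025 - 1*(-13709/2605) = 42025 + 13709/2605 = 109488834/2605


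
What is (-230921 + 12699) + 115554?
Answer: -102668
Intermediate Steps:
(-230921 + 12699) + 115554 = -218222 + 115554 = -102668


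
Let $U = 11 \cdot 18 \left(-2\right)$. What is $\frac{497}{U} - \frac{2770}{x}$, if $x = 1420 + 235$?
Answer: $- \frac{383891}{131076} \approx -2.9288$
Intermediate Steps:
$x = 1655$
$U = -396$ ($U = 198 \left(-2\right) = -396$)
$\frac{497}{U} - \frac{2770}{x} = \frac{497}{-396} - \frac{2770}{1655} = 497 \left(- \frac{1}{396}\right) - \frac{554}{331} = - \frac{497}{396} - \frac{554}{331} = - \frac{383891}{131076}$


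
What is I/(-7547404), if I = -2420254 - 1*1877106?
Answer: 1074340/1886851 ≈ 0.56938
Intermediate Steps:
I = -4297360 (I = -2420254 - 1877106 = -4297360)
I/(-7547404) = -4297360/(-7547404) = -4297360*(-1/7547404) = 1074340/1886851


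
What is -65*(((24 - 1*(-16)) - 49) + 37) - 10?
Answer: -1830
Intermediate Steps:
-65*(((24 - 1*(-16)) - 49) + 37) - 10 = -65*(((24 + 16) - 49) + 37) - 10 = -65*((40 - 49) + 37) - 10 = -65*(-9 + 37) - 10 = -65*28 - 10 = -1820 - 10 = -1830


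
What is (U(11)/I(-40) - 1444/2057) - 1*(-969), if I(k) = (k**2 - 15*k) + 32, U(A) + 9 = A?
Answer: 2222838581/2295612 ≈ 968.30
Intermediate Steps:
U(A) = -9 + A
I(k) = 32 + k**2 - 15*k
(U(11)/I(-40) - 1444/2057) - 1*(-969) = ((-9 + 11)/(32 + (-40)**2 - 15*(-40)) - 1444/2057) - 1*(-969) = (2/(32 + 1600 + 600) - 1444*1/2057) + 969 = (2/2232 - 1444/2057) + 969 = (2*(1/2232) - 1444/2057) + 969 = (1/1116 - 1444/2057) + 969 = -1609447/2295612 + 969 = 2222838581/2295612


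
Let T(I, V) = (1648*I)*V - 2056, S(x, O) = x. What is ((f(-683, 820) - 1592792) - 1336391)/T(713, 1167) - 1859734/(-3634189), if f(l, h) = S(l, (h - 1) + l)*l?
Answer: 1270606061260801/2491692562998964 ≈ 0.50994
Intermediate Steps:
f(l, h) = l² (f(l, h) = l*l = l²)
T(I, V) = -2056 + 1648*I*V (T(I, V) = 1648*I*V - 2056 = -2056 + 1648*I*V)
((f(-683, 820) - 1592792) - 1336391)/T(713, 1167) - 1859734/(-3634189) = (((-683)² - 1592792) - 1336391)/(-2056 + 1648*713*1167) - 1859734/(-3634189) = ((466489 - 1592792) - 1336391)/(-2056 + 1371253008) - 1859734*(-1/3634189) = (-1126303 - 1336391)/1371250952 + 1859734/3634189 = -2462694*1/1371250952 + 1859734/3634189 = -1231347/685625476 + 1859734/3634189 = 1270606061260801/2491692562998964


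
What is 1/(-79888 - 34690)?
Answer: -1/114578 ≈ -8.7277e-6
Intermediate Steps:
1/(-79888 - 34690) = 1/(-114578) = -1/114578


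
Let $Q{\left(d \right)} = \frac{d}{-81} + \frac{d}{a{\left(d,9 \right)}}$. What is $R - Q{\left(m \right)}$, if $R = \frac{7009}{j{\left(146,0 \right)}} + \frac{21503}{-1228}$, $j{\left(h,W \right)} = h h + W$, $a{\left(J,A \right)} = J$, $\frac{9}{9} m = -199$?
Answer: $- \frac{2734944751}{132516243} \approx -20.639$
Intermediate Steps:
$m = -199$
$Q{\left(d \right)} = 1 - \frac{d}{81}$ ($Q{\left(d \right)} = \frac{d}{-81} + \frac{d}{d} = d \left(- \frac{1}{81}\right) + 1 = - \frac{d}{81} + 1 = 1 - \frac{d}{81}$)
$j{\left(h,W \right)} = W + h^{2}$ ($j{\left(h,W \right)} = h^{2} + W = W + h^{2}$)
$R = - \frac{28109431}{1636003}$ ($R = \frac{7009}{0 + 146^{2}} + \frac{21503}{-1228} = \frac{7009}{0 + 21316} + 21503 \left(- \frac{1}{1228}\right) = \frac{7009}{21316} - \frac{21503}{1228} = - \frac{28109431}{1636003} \approx -17.182$)
$R - Q{\left(m \right)} = - \frac{28109431}{1636003} - \left(1 - - \frac{199}{81}\right) = - \frac{28109431}{1636003} - \left(1 + \frac{199}{81}\right) = - \frac{28109431}{1636003} - \frac{280}{81} = - \frac{2734944751}{132516243}$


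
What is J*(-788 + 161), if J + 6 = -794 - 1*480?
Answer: 802560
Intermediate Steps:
J = -1280 (J = -6 + (-794 - 1*480) = -6 + (-794 - 480) = -6 - 1274 = -1280)
J*(-788 + 161) = -1280*(-788 + 161) = -1280*(-627) = 802560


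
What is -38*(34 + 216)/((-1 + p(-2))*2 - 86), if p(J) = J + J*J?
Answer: 2375/21 ≈ 113.10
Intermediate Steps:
p(J) = J + J**2
-38*(34 + 216)/((-1 + p(-2))*2 - 86) = -38*(34 + 216)/((-1 - 2*(1 - 2))*2 - 86) = -9500/((-1 - 2*(-1))*2 - 86) = -9500/((-1 + 2)*2 - 86) = -9500/(1*2 - 86) = -9500/(2 - 86) = -9500/(-84) = -9500*(-1)/84 = -38*(-125/42) = 2375/21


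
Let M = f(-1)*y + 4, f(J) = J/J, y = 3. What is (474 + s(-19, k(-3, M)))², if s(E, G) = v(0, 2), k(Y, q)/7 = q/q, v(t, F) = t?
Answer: 224676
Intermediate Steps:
f(J) = 1
M = 7 (M = 1*3 + 4 = 3 + 4 = 7)
k(Y, q) = 7 (k(Y, q) = 7*(q/q) = 7*1 = 7)
s(E, G) = 0
(474 + s(-19, k(-3, M)))² = (474 + 0)² = 474² = 224676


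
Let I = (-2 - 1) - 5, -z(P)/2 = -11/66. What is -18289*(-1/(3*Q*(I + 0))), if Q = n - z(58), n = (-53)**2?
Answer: -18289/67408 ≈ -0.27132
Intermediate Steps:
z(P) = 1/3 (z(P) = -(-22)/66 = -2*(-1/6) = 1/3)
n = 2809
I = -8 (I = -3 - 5 = -8)
Q = 8426/3 (Q = 2809 - 1*1/3 = 2809 - 1/3 = 8426/3 ≈ 2808.7)
-18289*(-1/(3*Q*(I + 0))) = -18289*(-1/(8426*(-8 + 0))) = -18289/(-8*(-3)*(8426/3)) = -18289/(24*(8426/3)) = -18289/67408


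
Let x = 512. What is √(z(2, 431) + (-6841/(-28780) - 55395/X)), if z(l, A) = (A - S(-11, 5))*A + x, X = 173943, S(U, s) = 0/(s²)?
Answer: √14407883957611854341555/278115530 ≈ 431.59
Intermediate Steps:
S(U, s) = 0 (S(U, s) = 0/s² = 0)
z(l, A) = 512 + A² (z(l, A) = (A - 1*0)*A + 512 = (A + 0)*A + 512 = A*A + 512 = A² + 512 = 512 + A²)
√(z(2, 431) + (-6841/(-28780) - 55395/X)) = √((512 + 431²) + (-6841/(-28780) - 55395/173943)) = √((512 + 185761) + (-6841*(-1/28780) - 55395*1/173943)) = √(186273 + (6841/28780 - 6155/19327)) = √(186273 - 44924893/556231060) = √(103610783314487/556231060) = √14407883957611854341555/278115530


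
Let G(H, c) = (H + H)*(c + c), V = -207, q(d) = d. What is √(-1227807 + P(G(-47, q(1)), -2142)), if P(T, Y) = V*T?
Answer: 3*I*√132099 ≈ 1090.4*I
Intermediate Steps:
G(H, c) = 4*H*c (G(H, c) = (2*H)*(2*c) = 4*H*c)
P(T, Y) = -207*T
√(-1227807 + P(G(-47, q(1)), -2142)) = √(-1227807 - 828*(-47)) = √(-1227807 - 207*(-188)) = √(-1227807 + 38916) = √(-1188891) = 3*I*√132099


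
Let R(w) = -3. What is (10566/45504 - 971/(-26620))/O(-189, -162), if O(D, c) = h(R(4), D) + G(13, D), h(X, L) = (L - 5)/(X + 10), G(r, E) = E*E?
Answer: 31641099/4203486895520 ≈ 7.5273e-6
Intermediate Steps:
G(r, E) = E²
h(X, L) = (-5 + L)/(10 + X)
O(D, c) = -5/7 + D² + D/7 (O(D, c) = (-5 + D)/(10 - 3) + D² = (-5 + D)/7 + D² = (-5/7 + D/7) + D² = -5/7 + D² + D/7)
(10566/45504 - 971/(-26620))/O(-189, -162) = (10566/45504 - 971/(-26620))/(-5/7 + (-189)² + (⅐)*(-189)) = (10566*(1/45504) - 971*(-1/26620))/(-5/7 + 35721 - 27) = (587/2528 + 971/26620)/(249853/7) = (4520157/16823840)*(7/249853) = 31641099/4203486895520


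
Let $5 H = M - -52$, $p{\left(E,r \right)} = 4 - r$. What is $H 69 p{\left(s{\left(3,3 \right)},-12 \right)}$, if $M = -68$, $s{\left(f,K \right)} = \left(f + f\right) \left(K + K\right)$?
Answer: $- \frac{17664}{5} \approx -3532.8$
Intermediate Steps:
$s{\left(f,K \right)} = 4 K f$ ($s{\left(f,K \right)} = 2 f 2 K = 4 K f$)
$H = - \frac{16}{5}$ ($H = \frac{-68 - -52}{5} = \frac{-68 + 52}{5} = \frac{1}{5} \left(-16\right) = - \frac{16}{5} \approx -3.2$)
$H 69 p{\left(s{\left(3,3 \right)},-12 \right)} = \left(- \frac{16}{5}\right) 69 \left(4 - -12\right) = - \frac{1104 \left(4 + 12\right)}{5} = \left(- \frac{1104}{5}\right) 16 = - \frac{17664}{5}$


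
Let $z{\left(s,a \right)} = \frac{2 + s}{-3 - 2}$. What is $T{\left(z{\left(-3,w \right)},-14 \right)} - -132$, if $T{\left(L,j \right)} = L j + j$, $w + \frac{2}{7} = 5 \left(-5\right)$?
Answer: $\frac{576}{5} \approx 115.2$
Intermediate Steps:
$w = - \frac{177}{7}$ ($w = - \frac{2}{7} + 5 \left(-5\right) = - \frac{2}{7} - 25 = - \frac{177}{7} \approx -25.286$)
$z{\left(s,a \right)} = - \frac{2}{5} - \frac{s}{5}$ ($z{\left(s,a \right)} = \frac{2 + s}{-5} = \left(2 + s\right) \left(- \frac{1}{5}\right) = - \frac{2}{5} - \frac{s}{5}$)
$T{\left(L,j \right)} = j + L j$
$T{\left(z{\left(-3,w \right)},-14 \right)} - -132 = - 14 \left(1 - - \frac{1}{5}\right) - -132 = - 14 \left(1 + \left(- \frac{2}{5} + \frac{3}{5}\right)\right) + 132 = - 14 \left(1 + \frac{1}{5}\right) + 132 = \left(-14\right) \frac{6}{5} + 132 = - \frac{84}{5} + 132 = \frac{576}{5}$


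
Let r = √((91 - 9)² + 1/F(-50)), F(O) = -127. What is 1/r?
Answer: √12050141/284649 ≈ 0.012195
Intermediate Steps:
r = 3*√12050141/127 (r = √((91 - 9)² + 1/(-127)) = √(82² - 1/127) = √(6724 - 1/127) = √(853947/127) = 3*√12050141/127 ≈ 82.000)
1/r = 1/(3*√12050141/127) = √12050141/284649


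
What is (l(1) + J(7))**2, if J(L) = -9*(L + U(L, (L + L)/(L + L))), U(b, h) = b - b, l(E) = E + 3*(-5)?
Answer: 5929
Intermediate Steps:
l(E) = -15 + E (l(E) = E - 15 = -15 + E)
U(b, h) = 0
J(L) = -9*L (J(L) = -9*(L + 0) = -9*L)
(l(1) + J(7))**2 = ((-15 + 1) - 9*7)**2 = (-14 - 63)**2 = (-77)**2 = 5929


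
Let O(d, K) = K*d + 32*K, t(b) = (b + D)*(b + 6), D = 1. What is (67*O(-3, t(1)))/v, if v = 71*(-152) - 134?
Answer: -13601/5463 ≈ -2.4897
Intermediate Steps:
t(b) = (1 + b)*(6 + b) (t(b) = (b + 1)*(b + 6) = (1 + b)*(6 + b))
O(d, K) = 32*K + K*d
v = -10926 (v = -10792 - 134 = -10926)
(67*O(-3, t(1)))/v = (67*((6 + 1² + 7*1)*(32 - 3)))/(-10926) = (67*((6 + 1 + 7)*29))*(-1/10926) = (67*(14*29))*(-1/10926) = (67*406)*(-1/10926) = 27202*(-1/10926) = -13601/5463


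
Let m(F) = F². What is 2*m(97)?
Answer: 18818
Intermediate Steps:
2*m(97) = 2*97² = 2*9409 = 18818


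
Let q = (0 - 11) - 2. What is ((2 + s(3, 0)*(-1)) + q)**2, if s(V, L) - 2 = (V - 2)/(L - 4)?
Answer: 2601/16 ≈ 162.56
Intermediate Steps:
s(V, L) = 2 + (-2 + V)/(-4 + L) (s(V, L) = 2 + (V - 2)/(L - 4) = 2 + (-2 + V)/(-4 + L))
q = -13 (q = -11 - 2 = -13)
((2 + s(3, 0)*(-1)) + q)**2 = ((2 + ((-10 + 3 + 2*0)/(-4 + 0))*(-1)) - 13)**2 = ((2 + ((-10 + 3 + 0)/(-4))*(-1)) - 13)**2 = ((2 - 1/4*(-7)*(-1)) - 13)**2 = ((2 + (7/4)*(-1)) - 13)**2 = ((2 - 7/4) - 13)**2 = (1/4 - 13)**2 = (-51/4)**2 = 2601/16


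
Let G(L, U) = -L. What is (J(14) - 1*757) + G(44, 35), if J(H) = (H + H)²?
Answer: -17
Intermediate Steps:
J(H) = 4*H² (J(H) = (2*H)² = 4*H²)
(J(14) - 1*757) + G(44, 35) = (4*14² - 1*757) - 1*44 = (4*196 - 757) - 44 = (784 - 757) - 44 = 27 - 44 = -17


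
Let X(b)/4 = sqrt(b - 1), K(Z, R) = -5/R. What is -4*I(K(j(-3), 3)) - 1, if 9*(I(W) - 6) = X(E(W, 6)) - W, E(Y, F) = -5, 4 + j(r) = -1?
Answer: -695/27 - 16*I*sqrt(6)/9 ≈ -25.741 - 4.3546*I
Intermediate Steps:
j(r) = -5 (j(r) = -4 - 1 = -5)
X(b) = 4*sqrt(-1 + b) (X(b) = 4*sqrt(b - 1) = 4*sqrt(-1 + b))
I(W) = 6 - W/9 + 4*I*sqrt(6)/9 (I(W) = 6 + (4*sqrt(-1 - 5) - W)/9 = 6 + (4*sqrt(-6) - W)/9 = 6 + (4*(I*sqrt(6)) - W)/9 = 6 + (4*I*sqrt(6) - W)/9 = 6 + (-W + 4*I*sqrt(6))/9 = 6 + (-W/9 + 4*I*sqrt(6)/9) = 6 - W/9 + 4*I*sqrt(6)/9)
-4*I(K(j(-3), 3)) - 1 = -4*(6 - (-5)/(9*3) + 4*I*sqrt(6)/9) - 1 = -4*(6 - 1/9*(-5/3) + 4*I*sqrt(6)/9) - 1 = -4*(6 + 5/27 + 4*I*sqrt(6)/9) - 1 = -4*(167/27 + 4*I*sqrt(6)/9) - 1 = (-668/27 - 16*I*sqrt(6)/9) - 1 = -695/27 - 16*I*sqrt(6)/9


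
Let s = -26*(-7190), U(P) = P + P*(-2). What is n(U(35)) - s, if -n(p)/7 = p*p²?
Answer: 113185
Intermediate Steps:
U(P) = -P (U(P) = P - 2*P = -P)
n(p) = -7*p³ (n(p) = -7*p*p² = -7*p³)
s = 186940
n(U(35)) - s = -7*(-1*35)³ - 1*186940 = -7*(-35)³ - 186940 = -7*(-42875) - 186940 = 300125 - 186940 = 113185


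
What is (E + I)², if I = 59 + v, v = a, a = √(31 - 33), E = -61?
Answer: (2 - I*√2)² ≈ 2.0 - 5.6569*I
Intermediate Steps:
a = I*√2 (a = √(-2) = I*√2 ≈ 1.4142*I)
v = I*√2 ≈ 1.4142*I
I = 59 + I*√2 ≈ 59.0 + 1.4142*I
(E + I)² = (-61 + (59 + I*√2))² = (-2 + I*√2)²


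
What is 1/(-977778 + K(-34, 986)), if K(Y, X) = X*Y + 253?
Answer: -1/1011049 ≈ -9.8907e-7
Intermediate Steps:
K(Y, X) = 253 + X*Y
1/(-977778 + K(-34, 986)) = 1/(-977778 + (253 + 986*(-34))) = 1/(-977778 + (253 - 33524)) = 1/(-977778 - 33271) = 1/(-1011049) = -1/1011049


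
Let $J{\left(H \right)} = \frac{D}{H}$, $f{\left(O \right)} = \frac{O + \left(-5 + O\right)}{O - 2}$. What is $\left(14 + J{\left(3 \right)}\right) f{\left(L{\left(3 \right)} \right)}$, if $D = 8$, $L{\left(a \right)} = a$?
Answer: $\frac{50}{3} \approx 16.667$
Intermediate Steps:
$f{\left(O \right)} = \frac{-5 + 2 O}{-2 + O}$
$J{\left(H \right)} = \frac{8}{H}$
$\left(14 + J{\left(3 \right)}\right) f{\left(L{\left(3 \right)} \right)} = \left(14 + \frac{8}{3}\right) \frac{-5 + 2 \cdot 3}{-2 + 3} = \left(14 + 8 \cdot \frac{1}{3}\right) \frac{-5 + 6}{1} = \left(14 + \frac{8}{3}\right) 1 \cdot 1 = \frac{50}{3} \cdot 1 = \frac{50}{3}$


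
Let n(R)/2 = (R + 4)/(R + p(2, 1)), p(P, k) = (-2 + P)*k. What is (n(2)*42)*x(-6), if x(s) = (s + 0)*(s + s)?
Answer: 18144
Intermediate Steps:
p(P, k) = k*(-2 + P)
n(R) = 2*(4 + R)/R (n(R) = 2*((R + 4)/(R + 1*(-2 + 2))) = 2*((4 + R)/(R + 1*0)) = 2*((4 + R)/(R + 0)) = 2*((4 + R)/R) = 2*(4 + R)/R)
x(s) = 2*s**2 (x(s) = s*(2*s) = 2*s**2)
(n(2)*42)*x(-6) = ((2 + 8/2)*42)*(2*(-6)**2) = ((2 + 8*(1/2))*42)*(2*36) = ((2 + 4)*42)*72 = (6*42)*72 = 252*72 = 18144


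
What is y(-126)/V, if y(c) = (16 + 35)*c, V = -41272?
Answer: 459/2948 ≈ 0.15570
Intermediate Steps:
y(c) = 51*c
y(-126)/V = (51*(-126))/(-41272) = -6426*(-1/41272) = 459/2948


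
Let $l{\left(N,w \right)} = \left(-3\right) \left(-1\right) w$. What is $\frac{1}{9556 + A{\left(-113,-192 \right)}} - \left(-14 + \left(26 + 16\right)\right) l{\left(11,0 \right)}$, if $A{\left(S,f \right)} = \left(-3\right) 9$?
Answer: $\frac{1}{9529} \approx 0.00010494$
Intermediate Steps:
$A{\left(S,f \right)} = -27$
$l{\left(N,w \right)} = 3 w$
$\frac{1}{9556 + A{\left(-113,-192 \right)}} - \left(-14 + \left(26 + 16\right)\right) l{\left(11,0 \right)} = \frac{1}{9556 - 27} - \left(-14 + \left(26 + 16\right)\right) 3 \cdot 0 = \frac{1}{9529} - \left(-14 + 42\right) 0 = \frac{1}{9529} - 28 \cdot 0 = \frac{1}{9529} - 0 = \frac{1}{9529} + 0 = \frac{1}{9529}$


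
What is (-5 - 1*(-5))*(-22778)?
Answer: 0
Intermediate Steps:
(-5 - 1*(-5))*(-22778) = (-5 + 5)*(-22778) = 0*(-22778) = 0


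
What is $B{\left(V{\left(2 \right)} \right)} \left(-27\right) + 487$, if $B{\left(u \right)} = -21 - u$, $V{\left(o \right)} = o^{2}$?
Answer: $1162$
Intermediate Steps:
$B{\left(V{\left(2 \right)} \right)} \left(-27\right) + 487 = \left(-21 - 2^{2}\right) \left(-27\right) + 487 = \left(-21 - 4\right) \left(-27\right) + 487 = \left(-25\right) \left(-27\right) + 487 = 675 + 487 = 1162$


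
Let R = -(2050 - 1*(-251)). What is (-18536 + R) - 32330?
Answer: -53167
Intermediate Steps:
R = -2301 (R = -(2050 + 251) = -1*2301 = -2301)
(-18536 + R) - 32330 = (-18536 - 2301) - 32330 = -20837 - 32330 = -53167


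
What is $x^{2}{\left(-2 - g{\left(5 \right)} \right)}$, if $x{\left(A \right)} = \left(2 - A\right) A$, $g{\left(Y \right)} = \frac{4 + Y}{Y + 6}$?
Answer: $\frac{2699449}{14641} \approx 184.38$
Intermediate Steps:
$g{\left(Y \right)} = \frac{4 + Y}{6 + Y}$
$x{\left(A \right)} = A \left(2 - A\right)$
$x^{2}{\left(-2 - g{\left(5 \right)} \right)} = \left(\left(-2 - \frac{4 + 5}{6 + 5}\right) \left(2 - \left(-2 - \frac{4 + 5}{6 + 5}\right)\right)\right)^{2} = \left(\left(-2 - \frac{1}{11} \cdot 9\right) \left(2 - \left(-2 - \frac{1}{11} \cdot 9\right)\right)\right)^{2} = \left(\left(-2 - \frac{9}{11}\right) \left(2 - \left(-2 - \frac{9}{11}\right)\right)\right)^{2} = \left(- \frac{31 \left(2 - - \frac{31}{11}\right)}{11}\right)^{2} = \left(- \frac{31 \left(2 + \frac{31}{11}\right)}{11}\right)^{2} = \left(\left(- \frac{31}{11}\right) \frac{53}{11}\right)^{2} = \left(- \frac{1643}{121}\right)^{2} = \frac{2699449}{14641}$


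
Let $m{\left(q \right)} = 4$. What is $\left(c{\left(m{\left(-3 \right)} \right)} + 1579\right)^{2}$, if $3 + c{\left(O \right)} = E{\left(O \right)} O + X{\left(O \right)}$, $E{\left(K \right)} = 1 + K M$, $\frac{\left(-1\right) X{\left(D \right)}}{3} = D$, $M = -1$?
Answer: $2408704$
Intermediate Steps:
$X{\left(D \right)} = - 3 D$
$E{\left(K \right)} = 1 - K$ ($E{\left(K \right)} = 1 + K \left(-1\right) = 1 - K$)
$c{\left(O \right)} = -3 - 3 O + O \left(1 - O\right)$ ($c{\left(O \right)} = -3 + \left(\left(1 - O\right) O - 3 O\right) = -3 + \left(O \left(1 - O\right) - 3 O\right) = -3 + \left(- 3 O + O \left(1 - O\right)\right) = -3 - 3 O + O \left(1 - O\right)$)
$\left(c{\left(m{\left(-3 \right)} \right)} + 1579\right)^{2} = \left(\left(-3 - 12 - 4 \left(-1 + 4\right)\right) + 1579\right)^{2} = \left(\left(-3 - 12 - 4 \cdot 3\right) + 1579\right)^{2} = \left(\left(-3 - 12 - 12\right) + 1579\right)^{2} = \left(-27 + 1579\right)^{2} = 1552^{2} = 2408704$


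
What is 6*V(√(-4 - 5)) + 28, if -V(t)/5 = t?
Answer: 28 - 90*I ≈ 28.0 - 90.0*I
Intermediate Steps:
V(t) = -5*t
6*V(√(-4 - 5)) + 28 = 6*(-5*√(-4 - 5)) + 28 = 6*(-15*I) + 28 = -90*I + 28 = 28 - 90*I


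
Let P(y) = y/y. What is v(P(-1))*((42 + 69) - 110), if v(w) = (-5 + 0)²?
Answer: 25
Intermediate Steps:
P(y) = 1
v(w) = 25 (v(w) = (-5)² = 25)
v(P(-1))*((42 + 69) - 110) = 25*((42 + 69) - 110) = 25*(111 - 110) = 25*1 = 25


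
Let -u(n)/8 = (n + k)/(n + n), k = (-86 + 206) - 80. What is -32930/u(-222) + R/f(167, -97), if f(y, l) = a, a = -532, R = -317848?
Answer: 36790697/3458 ≈ 10639.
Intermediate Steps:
f(y, l) = -532
k = 40 (k = 120 - 80 = 40)
u(n) = -4*(40 + n)/n (u(n) = -8*(n + 40)/(n + n) = -8*(40 + n)/(2*n) = -8*(40 + n)*1/(2*n) = -4*(40 + n)/n)
-32930/u(-222) + R/f(167, -97) = -32930/(-4 - 160/(-222)) - 317848/(-532) = -32930/(-4 - 160*(-1/222)) - 317848*(-1/532) = -32930/(-4 + 80/111) + 79462/133 = -32930/(-364/111) + 79462/133 = -32930*(-111/364) + 79462/133 = 1827615/182 + 79462/133 = 36790697/3458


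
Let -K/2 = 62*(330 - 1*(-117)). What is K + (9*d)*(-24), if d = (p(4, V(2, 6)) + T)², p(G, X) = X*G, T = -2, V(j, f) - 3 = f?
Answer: -305124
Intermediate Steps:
V(j, f) = 3 + f
p(G, X) = G*X
K = -55428 (K = -124*(330 - 1*(-117)) = -124*(330 + 117) = -124*447 = -2*27714 = -55428)
d = 1156 (d = (4*(3 + 6) - 2)² = (4*9 - 2)² = (36 - 2)² = 34² = 1156)
K + (9*d)*(-24) = -55428 + (9*1156)*(-24) = -55428 + 10404*(-24) = -55428 - 249696 = -305124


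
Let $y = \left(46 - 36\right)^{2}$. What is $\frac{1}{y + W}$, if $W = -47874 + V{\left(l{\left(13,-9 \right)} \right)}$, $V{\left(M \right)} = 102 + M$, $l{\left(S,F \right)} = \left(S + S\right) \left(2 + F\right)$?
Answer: $- \frac{1}{47854} \approx -2.0897 \cdot 10^{-5}$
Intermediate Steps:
$l{\left(S,F \right)} = 2 S \left(2 + F\right)$
$y = 100$ ($y = 10^{2} = 100$)
$W = -47954$ ($W = -47874 + \left(102 + 2 \cdot 13 \left(2 - 9\right)\right) = -47874 + \left(102 + 2 \cdot 13 \left(-7\right)\right) = -47874 + \left(102 - 182\right) = -47874 - 80 = -47954$)
$\frac{1}{y + W} = \frac{1}{100 - 47954} = \frac{1}{-47854} = - \frac{1}{47854}$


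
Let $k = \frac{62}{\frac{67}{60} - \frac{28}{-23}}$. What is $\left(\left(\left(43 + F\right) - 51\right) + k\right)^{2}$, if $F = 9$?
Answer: $\frac{7882065961}{10374841} \approx 759.73$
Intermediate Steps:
$k = \frac{85560}{3221}$ ($k = \frac{62}{67 \cdot \frac{1}{60} - - \frac{28}{23}} = \frac{62}{\frac{67}{60} + \frac{28}{23}} = \frac{62}{\frac{3221}{1380}} = 62 \cdot \frac{1380}{3221} = \frac{85560}{3221} \approx 26.563$)
$\left(\left(\left(43 + F\right) - 51\right) + k\right)^{2} = \left(\left(\left(43 + 9\right) - 51\right) + \frac{85560}{3221}\right)^{2} = \left(\left(52 - 51\right) + \frac{85560}{3221}\right)^{2} = \left(1 + \frac{85560}{3221}\right)^{2} = \left(\frac{88781}{3221}\right)^{2} = \frac{7882065961}{10374841}$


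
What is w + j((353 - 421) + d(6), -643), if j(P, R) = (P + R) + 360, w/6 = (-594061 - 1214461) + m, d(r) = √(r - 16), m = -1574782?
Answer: -20300175 + I*√10 ≈ -2.03e+7 + 3.1623*I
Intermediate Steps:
d(r) = √(-16 + r)
w = -20299824 (w = 6*((-594061 - 1214461) - 1574782) = 6*(-1808522 - 1574782) = 6*(-3383304) = -20299824)
j(P, R) = 360 + P + R
w + j((353 - 421) + d(6), -643) = -20299824 + (360 + ((353 - 421) + √(-16 + 6)) - 643) = -20299824 + (360 + (-68 + √(-10)) - 643) = -20299824 + (360 + (-68 + I*√10) - 643) = -20299824 + (-351 + I*√10) = -20300175 + I*√10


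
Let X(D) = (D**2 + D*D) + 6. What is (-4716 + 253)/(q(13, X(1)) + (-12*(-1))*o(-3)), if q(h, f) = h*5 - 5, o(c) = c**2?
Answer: -4463/168 ≈ -26.565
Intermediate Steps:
X(D) = 6 + 2*D**2 (X(D) = (D**2 + D**2) + 6 = 2*D**2 + 6 = 6 + 2*D**2)
q(h, f) = -5 + 5*h (q(h, f) = 5*h - 5 = -5 + 5*h)
(-4716 + 253)/(q(13, X(1)) + (-12*(-1))*o(-3)) = (-4716 + 253)/((-5 + 5*13) - 12*(-1)*(-3)**2) = -4463/((-5 + 65) + 12*9) = -4463/(60 + 108) = -4463/168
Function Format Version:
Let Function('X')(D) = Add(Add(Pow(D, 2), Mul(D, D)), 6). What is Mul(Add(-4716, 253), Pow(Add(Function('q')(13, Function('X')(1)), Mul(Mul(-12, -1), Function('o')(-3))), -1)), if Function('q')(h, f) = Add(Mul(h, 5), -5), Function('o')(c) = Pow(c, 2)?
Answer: Rational(-4463, 168) ≈ -26.565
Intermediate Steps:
Function('X')(D) = Add(6, Mul(2, Pow(D, 2))) (Function('X')(D) = Add(Add(Pow(D, 2), Pow(D, 2)), 6) = Add(Mul(2, Pow(D, 2)), 6) = Add(6, Mul(2, Pow(D, 2))))
Function('q')(h, f) = Add(-5, Mul(5, h)) (Function('q')(h, f) = Add(Mul(5, h), -5) = Add(-5, Mul(5, h)))
Mul(Add(-4716, 253), Pow(Add(Function('q')(13, Function('X')(1)), Mul(Mul(-12, -1), Function('o')(-3))), -1)) = Mul(Add(-4716, 253), Pow(Add(Add(-5, Mul(5, 13)), Mul(Mul(-12, -1), Pow(-3, 2))), -1)) = Mul(-4463, Pow(Add(Add(-5, 65), Mul(12, 9)), -1)) = Mul(-4463, Pow(Add(60, 108), -1)) = Mul(-4463, Pow(168, -1)) = Mul(-4463, Rational(1, 168)) = Rational(-4463, 168)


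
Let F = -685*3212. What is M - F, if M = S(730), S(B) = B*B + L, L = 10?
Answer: 2733130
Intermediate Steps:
F = -2200220
S(B) = 10 + B² (S(B) = B*B + 10 = B² + 10 = 10 + B²)
M = 532910 (M = 10 + 730² = 10 + 532900 = 532910)
M - F = 532910 - 1*(-2200220) = 532910 + 2200220 = 2733130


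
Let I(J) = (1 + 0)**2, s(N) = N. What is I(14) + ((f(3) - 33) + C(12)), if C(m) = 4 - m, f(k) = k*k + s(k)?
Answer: -28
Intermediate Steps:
f(k) = k + k**2 (f(k) = k*k + k = k**2 + k = k + k**2)
I(J) = 1 (I(J) = 1**2 = 1)
I(14) + ((f(3) - 33) + C(12)) = 1 + ((3*(1 + 3) - 33) + (4 - 1*12)) = 1 + ((3*4 - 33) + (4 - 12)) = 1 + ((12 - 33) - 8) = 1 + (-21 - 8) = 1 - 29 = -28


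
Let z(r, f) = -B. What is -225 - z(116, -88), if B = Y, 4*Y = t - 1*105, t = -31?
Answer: -259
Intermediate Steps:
Y = -34 (Y = (-31 - 1*105)/4 = (-31 - 105)/4 = (¼)*(-136) = -34)
B = -34
z(r, f) = 34 (z(r, f) = -1*(-34) = 34)
-225 - z(116, -88) = -225 - 1*34 = -225 - 34 = -259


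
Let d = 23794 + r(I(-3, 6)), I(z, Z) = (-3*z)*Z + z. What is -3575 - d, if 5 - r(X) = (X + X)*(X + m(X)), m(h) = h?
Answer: -16970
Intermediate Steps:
I(z, Z) = z - 3*Z*z (I(z, Z) = -3*Z*z + z = z - 3*Z*z)
r(X) = 5 - 4*X² (r(X) = 5 - (X + X)*(X + X) = 5 - 2*X*2*X = 5 - 4*X²)
d = 13395 (d = 23794 + (5 - 4*9*(1 - 3*6)²) = 23794 + (5 - 4*9*(1 - 18)²) = 23794 + (5 - 4*(-3*(-17))²) = 23794 + (5 - 4*51²) = 23794 + (5 - 4*2601) = 23794 + (5 - 10404) = 23794 - 10399 = 13395)
-3575 - d = -3575 - 1*13395 = -3575 - 13395 = -16970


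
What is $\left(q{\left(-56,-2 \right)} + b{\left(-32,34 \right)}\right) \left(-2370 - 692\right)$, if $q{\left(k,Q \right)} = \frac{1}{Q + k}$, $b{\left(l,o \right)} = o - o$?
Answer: $\frac{1531}{29} \approx 52.793$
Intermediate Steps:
$b{\left(l,o \right)} = 0$
$\left(q{\left(-56,-2 \right)} + b{\left(-32,34 \right)}\right) \left(-2370 - 692\right) = \left(\frac{1}{-2 - 56} + 0\right) \left(-2370 - 692\right) = \left(\frac{1}{-58} + 0\right) \left(-3062\right) = \left(- \frac{1}{58} + 0\right) \left(-3062\right) = \left(- \frac{1}{58}\right) \left(-3062\right) = \frac{1531}{29}$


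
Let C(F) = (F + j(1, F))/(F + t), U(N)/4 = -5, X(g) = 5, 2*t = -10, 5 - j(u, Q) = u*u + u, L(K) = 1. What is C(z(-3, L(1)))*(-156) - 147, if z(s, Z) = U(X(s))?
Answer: -6327/25 ≈ -253.08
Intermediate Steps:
j(u, Q) = 5 - u - u**2 (j(u, Q) = 5 - (u*u + u) = 5 - (u**2 + u) = 5 - (u + u**2) = 5 + (-u - u**2) = 5 - u - u**2)
t = -5 (t = (1/2)*(-10) = -5)
U(N) = -20 (U(N) = 4*(-5) = -20)
z(s, Z) = -20
C(F) = (3 + F)/(-5 + F) (C(F) = (F + (5 - 1*1 - 1*1**2))/(F - 5) = (F + (5 - 1 - 1*1))/(-5 + F) = (F + (5 - 1 - 1))/(-5 + F) = (F + 3)/(-5 + F) = (3 + F)/(-5 + F))
C(z(-3, L(1)))*(-156) - 147 = ((3 - 20)/(-5 - 20))*(-156) - 147 = (-17/(-25))*(-156) - 147 = -1/25*(-17)*(-156) - 147 = (17/25)*(-156) - 147 = -2652/25 - 147 = -6327/25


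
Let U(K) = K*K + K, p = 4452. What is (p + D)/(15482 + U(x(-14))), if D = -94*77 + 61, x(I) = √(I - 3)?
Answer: 2725*I/(√17 - 15465*I) ≈ -0.1762 + 4.6978e-5*I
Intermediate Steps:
x(I) = √(-3 + I)
U(K) = K + K² (U(K) = K² + K = K + K²)
D = -7177 (D = -7238 + 61 = -7177)
(p + D)/(15482 + U(x(-14))) = (4452 - 7177)/(15482 + √(-3 - 14)*(1 + √(-3 - 14))) = -2725/(15482 + √(-17)*(1 + √(-17))) = -2725/(15482 + (I*√17)*(1 + I*√17)) = -2725/(15482 + I*√17*(1 + I*√17))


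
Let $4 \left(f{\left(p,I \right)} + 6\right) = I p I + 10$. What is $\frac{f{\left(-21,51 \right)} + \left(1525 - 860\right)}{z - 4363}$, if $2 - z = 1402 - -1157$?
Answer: $\frac{10395}{5536} \approx 1.8777$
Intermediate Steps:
$f{\left(p,I \right)} = - \frac{7}{2} + \frac{p I^{2}}{4}$ ($f{\left(p,I \right)} = -6 + \frac{I p I + 10}{4} = -6 + \frac{p I^{2} + 10}{4} = -6 + \frac{10 + p I^{2}}{4} = -6 + \left(\frac{5}{2} + \frac{p I^{2}}{4}\right) = - \frac{7}{2} + \frac{p I^{2}}{4}$)
$z = -2557$ ($z = 2 - \left(1402 - -1157\right) = 2 - \left(1402 + 1157\right) = 2 - 2559 = -2557$)
$\frac{f{\left(-21,51 \right)} + \left(1525 - 860\right)}{z - 4363} = \frac{\left(- \frac{7}{2} + \frac{1}{4} \left(-21\right) 51^{2}\right) + \left(1525 - 860\right)}{-2557 - 4363} = \frac{\left(- \frac{7}{2} + \frac{1}{4} \left(-21\right) 2601\right) + \left(1525 - 860\right)}{-6920} = \left(\left(- \frac{7}{2} - \frac{54621}{4}\right) + 665\right) \left(- \frac{1}{6920}\right) = \left(- \frac{54635}{4} + 665\right) \left(- \frac{1}{6920}\right) = \left(- \frac{51975}{4}\right) \left(- \frac{1}{6920}\right) = \frac{10395}{5536}$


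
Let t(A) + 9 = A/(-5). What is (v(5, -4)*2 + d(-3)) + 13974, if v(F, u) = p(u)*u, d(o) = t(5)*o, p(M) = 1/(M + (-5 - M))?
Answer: 70028/5 ≈ 14006.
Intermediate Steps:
t(A) = -9 - A/5 (t(A) = -9 + A/(-5) = -9 + A*(-⅕) = -9 - A/5)
p(M) = -⅕ (p(M) = 1/(-5) = -⅕)
d(o) = -10*o (d(o) = (-9 - ⅕*5)*o = (-9 - 1)*o = -10*o)
v(F, u) = -u/5
(v(5, -4)*2 + d(-3)) + 13974 = (-⅕*(-4)*2 - 10*(-3)) + 13974 = ((⅘)*2 + 30) + 13974 = (8/5 + 30) + 13974 = 158/5 + 13974 = 70028/5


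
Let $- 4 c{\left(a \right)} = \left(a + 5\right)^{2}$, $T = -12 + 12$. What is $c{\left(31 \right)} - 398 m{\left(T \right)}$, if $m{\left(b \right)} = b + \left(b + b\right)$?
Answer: $-324$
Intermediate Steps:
$T = 0$
$m{\left(b \right)} = 3 b$ ($m{\left(b \right)} = b + 2 b = 3 b$)
$c{\left(a \right)} = - \frac{\left(5 + a\right)^{2}}{4}$ ($c{\left(a \right)} = - \frac{\left(a + 5\right)^{2}}{4} = - \frac{\left(5 + a\right)^{2}}{4}$)
$c{\left(31 \right)} - 398 m{\left(T \right)} = - \frac{\left(5 + 31\right)^{2}}{4} - 398 \cdot 3 \cdot 0 = - \frac{36^{2}}{4} - 0 = \left(- \frac{1}{4}\right) 1296 + 0 = -324 + 0 = -324$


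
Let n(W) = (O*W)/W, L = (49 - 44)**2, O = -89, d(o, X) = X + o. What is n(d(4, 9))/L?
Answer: -89/25 ≈ -3.5600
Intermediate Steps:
L = 25 (L = 5**2 = 25)
n(W) = -89 (n(W) = (-89*W)/W = -89)
n(d(4, 9))/L = -89/25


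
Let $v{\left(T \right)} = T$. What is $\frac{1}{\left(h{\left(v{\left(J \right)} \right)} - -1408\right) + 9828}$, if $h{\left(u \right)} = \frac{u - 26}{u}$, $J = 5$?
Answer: $\frac{5}{56159} \approx 8.9033 \cdot 10^{-5}$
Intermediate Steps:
$h{\left(u \right)} = \frac{-26 + u}{u}$
$\frac{1}{\left(h{\left(v{\left(J \right)} \right)} - -1408\right) + 9828} = \frac{1}{\left(\frac{-26 + 5}{5} - -1408\right) + 9828} = \frac{1}{\left(\frac{1}{5} \left(-21\right) + 1408\right) + 9828} = \frac{1}{\left(- \frac{21}{5} + 1408\right) + 9828} = \frac{1}{\frac{7019}{5} + 9828} = \frac{1}{\frac{56159}{5}} = \frac{5}{56159}$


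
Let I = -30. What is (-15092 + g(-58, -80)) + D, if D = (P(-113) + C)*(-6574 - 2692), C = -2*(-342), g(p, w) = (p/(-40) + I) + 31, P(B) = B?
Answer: -106119511/20 ≈ -5.3060e+6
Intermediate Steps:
g(p, w) = 1 - p/40 (g(p, w) = (p/(-40) - 30) + 31 = (p*(-1/40) - 30) + 31 = (-p/40 - 30) + 31 = (-30 - p/40) + 31 = 1 - p/40)
C = 684
D = -5290886 (D = (-113 + 684)*(-6574 - 2692) = 571*(-9266) = -5290886)
(-15092 + g(-58, -80)) + D = (-15092 + (1 - 1/40*(-58))) - 5290886 = (-15092 + (1 + 29/20)) - 5290886 = (-15092 + 49/20) - 5290886 = -301791/20 - 5290886 = -106119511/20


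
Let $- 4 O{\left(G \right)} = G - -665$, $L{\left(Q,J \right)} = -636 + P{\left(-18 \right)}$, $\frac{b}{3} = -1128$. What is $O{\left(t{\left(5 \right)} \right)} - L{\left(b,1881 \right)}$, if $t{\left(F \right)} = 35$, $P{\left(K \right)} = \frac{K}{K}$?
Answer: $460$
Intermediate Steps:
$P{\left(K \right)} = 1$
$b = -3384$ ($b = 3 \left(-1128\right) = -3384$)
$L{\left(Q,J \right)} = -635$ ($L{\left(Q,J \right)} = -636 + 1 = -635$)
$O{\left(G \right)} = - \frac{665}{4} - \frac{G}{4}$ ($O{\left(G \right)} = - \frac{G - -665}{4} = - \frac{G + 665}{4} = - \frac{665 + G}{4} = - \frac{665}{4} - \frac{G}{4}$)
$O{\left(t{\left(5 \right)} \right)} - L{\left(b,1881 \right)} = \left(- \frac{665}{4} - \frac{35}{4}\right) - -635 = \left(- \frac{665}{4} - \frac{35}{4}\right) + 635 = -175 + 635 = 460$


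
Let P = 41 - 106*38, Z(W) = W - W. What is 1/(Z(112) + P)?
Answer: -1/3987 ≈ -0.00025081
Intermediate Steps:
Z(W) = 0
P = -3987 (P = 41 - 4028 = -3987)
1/(Z(112) + P) = 1/(0 - 3987) = 1/(-3987) = -1/3987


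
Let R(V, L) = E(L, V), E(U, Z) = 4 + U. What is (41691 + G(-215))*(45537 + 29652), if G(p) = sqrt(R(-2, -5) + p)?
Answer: 3134704599 + 451134*I*sqrt(6) ≈ 3.1347e+9 + 1.105e+6*I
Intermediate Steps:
R(V, L) = 4 + L
G(p) = sqrt(-1 + p) (G(p) = sqrt((4 - 5) + p) = sqrt(-1 + p))
(41691 + G(-215))*(45537 + 29652) = (41691 + sqrt(-1 - 215))*(45537 + 29652) = (41691 + sqrt(-216))*75189 = (41691 + 6*I*sqrt(6))*75189 = 3134704599 + 451134*I*sqrt(6)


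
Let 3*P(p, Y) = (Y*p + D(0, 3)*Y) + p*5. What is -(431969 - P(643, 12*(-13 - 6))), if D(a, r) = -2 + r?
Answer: -1439524/3 ≈ -4.7984e+5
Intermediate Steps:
P(p, Y) = Y/3 + 5*p/3 + Y*p/3 (P(p, Y) = ((Y*p + (-2 + 3)*Y) + p*5)/3 = ((Y*p + 1*Y) + 5*p)/3 = ((Y*p + Y) + 5*p)/3 = ((Y + Y*p) + 5*p)/3 = (Y + 5*p + Y*p)/3 = Y/3 + 5*p/3 + Y*p/3)
-(431969 - P(643, 12*(-13 - 6))) = -(431969 - ((12*(-13 - 6))/3 + (5/3)*643 + (⅓)*(12*(-13 - 6))*643)) = -(431969 - ((12*(-19))/3 + 3215/3 + (⅓)*(12*(-19))*643)) = -(431969 - ((⅓)*(-228) + 3215/3 + (⅓)*(-228)*643)) = -(431969 - (-76 + 3215/3 - 48868)) = -(431969 - 1*(-143617/3)) = -(431969 + 143617/3) = -1*1439524/3 = -1439524/3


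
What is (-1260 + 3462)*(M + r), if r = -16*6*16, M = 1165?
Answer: -816942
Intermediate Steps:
r = -1536 (r = -96*16 = -1536)
(-1260 + 3462)*(M + r) = (-1260 + 3462)*(1165 - 1536) = 2202*(-371) = -816942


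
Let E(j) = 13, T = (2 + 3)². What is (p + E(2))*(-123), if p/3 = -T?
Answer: 7626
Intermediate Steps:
T = 25 (T = 5² = 25)
p = -75 (p = 3*(-1*25) = 3*(-25) = -75)
(p + E(2))*(-123) = (-75 + 13)*(-123) = -62*(-123) = 7626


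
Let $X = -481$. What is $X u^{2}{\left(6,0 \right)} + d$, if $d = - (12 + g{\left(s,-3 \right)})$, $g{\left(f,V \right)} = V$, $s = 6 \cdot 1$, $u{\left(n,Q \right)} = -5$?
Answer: $-12034$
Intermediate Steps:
$s = 6$
$d = -9$ ($d = - (12 - 3) = \left(-1\right) 9 = -9$)
$X u^{2}{\left(6,0 \right)} + d = - 481 \left(-5\right)^{2} - 9 = \left(-481\right) 25 - 9 = -12025 - 9 = -12034$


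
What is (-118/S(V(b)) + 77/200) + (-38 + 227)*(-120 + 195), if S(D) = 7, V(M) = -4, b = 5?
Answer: 19821939/1400 ≈ 14159.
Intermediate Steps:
(-118/S(V(b)) + 77/200) + (-38 + 227)*(-120 + 195) = (-118/7 + 77/200) + (-38 + 227)*(-120 + 195) = (-118*⅐ + 77*(1/200)) + 189*75 = (-118/7 + 77/200) + 14175 = -23061/1400 + 14175 = 19821939/1400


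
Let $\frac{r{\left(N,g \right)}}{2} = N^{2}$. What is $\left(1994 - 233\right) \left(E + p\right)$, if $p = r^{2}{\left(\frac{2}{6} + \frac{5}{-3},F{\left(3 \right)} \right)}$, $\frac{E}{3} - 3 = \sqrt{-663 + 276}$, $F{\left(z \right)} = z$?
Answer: $\frac{1029011}{27} + 15849 i \sqrt{43} \approx 38112.0 + 1.0393 \cdot 10^{5} i$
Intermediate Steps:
$r{\left(N,g \right)} = 2 N^{2}$
$E = 9 + 9 i \sqrt{43}$ ($E = 9 + 3 \sqrt{-663 + 276} = 9 + 3 \sqrt{-387} = 9 + 3 \cdot 3 i \sqrt{43} = 9 + 9 i \sqrt{43} \approx 9.0 + 59.017 i$)
$p = \frac{1024}{81}$ ($p = \left(2 \left(\frac{2}{6} + \frac{5}{-3}\right)^{2}\right)^{2} = \left(2 \left(2 \cdot \frac{1}{6} + 5 \left(- \frac{1}{3}\right)\right)^{2}\right)^{2} = \left(2 \left(\frac{1}{3} - \frac{5}{3}\right)^{2}\right)^{2} = \left(2 \left(- \frac{4}{3}\right)^{2}\right)^{2} = \left(2 \cdot \frac{16}{9}\right)^{2} = \left(\frac{32}{9}\right)^{2} = \frac{1024}{81} \approx 12.642$)
$\left(1994 - 233\right) \left(E + p\right) = \left(1994 - 233\right) \left(\left(9 + 9 i \sqrt{43}\right) + \frac{1024}{81}\right) = 1761 \left(\frac{1753}{81} + 9 i \sqrt{43}\right) = \frac{1029011}{27} + 15849 i \sqrt{43}$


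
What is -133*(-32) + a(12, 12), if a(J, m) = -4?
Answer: 4252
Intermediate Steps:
-133*(-32) + a(12, 12) = -133*(-32) - 4 = 4256 - 4 = 4252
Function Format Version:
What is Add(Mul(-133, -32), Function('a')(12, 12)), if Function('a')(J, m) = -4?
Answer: 4252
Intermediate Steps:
Add(Mul(-133, -32), Function('a')(12, 12)) = Add(Mul(-133, -32), -4) = Add(4256, -4) = 4252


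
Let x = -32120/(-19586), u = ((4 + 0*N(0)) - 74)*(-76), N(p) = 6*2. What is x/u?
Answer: 803/2604938 ≈ 0.00030826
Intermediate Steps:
N(p) = 12
u = 5320 (u = ((4 + 0*12) - 74)*(-76) = ((4 + 0) - 74)*(-76) = (4 - 74)*(-76) = -70*(-76) = 5320)
x = 16060/9793 (x = -32120*(-1/19586) = 16060/9793 ≈ 1.6399)
x/u = (16060/9793)/5320 = (16060/9793)*(1/5320) = 803/2604938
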